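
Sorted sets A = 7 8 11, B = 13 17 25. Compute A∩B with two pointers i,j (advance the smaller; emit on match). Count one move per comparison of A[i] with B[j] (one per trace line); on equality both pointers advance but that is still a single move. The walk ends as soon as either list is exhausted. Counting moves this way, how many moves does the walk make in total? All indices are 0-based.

3 moves

i=0 j=0: 7<13, i++
i=1 j=0: 8<13, i++
i=2 j=0: 11<13, i++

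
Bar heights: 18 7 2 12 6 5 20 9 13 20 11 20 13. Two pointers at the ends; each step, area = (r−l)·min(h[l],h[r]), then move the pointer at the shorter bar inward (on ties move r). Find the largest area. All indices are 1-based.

l=1 r=13: min(18,13)*12=156 best=156 *, r--
l=1 r=12: min(18,20)*11=198 best=198 *, l++
l=2 r=12: min(7,20)*10=70 best=198, l++
l=3 r=12: min(2,20)*9=18 best=198, l++
l=4 r=12: min(12,20)*8=96 best=198, l++
l=5 r=12: min(6,20)*7=42 best=198, l++
l=6 r=12: min(5,20)*6=30 best=198, l++
l=7 r=12: min(20,20)*5=100 best=198, r--
l=7 r=11: min(20,11)*4=44 best=198, r--
l=7 r=10: min(20,20)*3=60 best=198, r--
l=7 r=9: min(20,13)*2=26 best=198, r--
l=7 r=8: min(20,9)*1=9 best=198, r--

max area = 198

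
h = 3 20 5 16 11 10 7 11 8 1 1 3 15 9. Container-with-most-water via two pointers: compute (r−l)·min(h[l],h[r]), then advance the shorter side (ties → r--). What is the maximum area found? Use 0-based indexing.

l=0 r=13: min(3,9)*13=39 best=39 *, l++
l=1 r=13: min(20,9)*12=108 best=108 *, r--
l=1 r=12: min(20,15)*11=165 best=165 *, r--
l=1 r=11: min(20,3)*10=30 best=165, r--
l=1 r=10: min(20,1)*9=9 best=165, r--
l=1 r=9: min(20,1)*8=8 best=165, r--
l=1 r=8: min(20,8)*7=56 best=165, r--
l=1 r=7: min(20,11)*6=66 best=165, r--
l=1 r=6: min(20,7)*5=35 best=165, r--
l=1 r=5: min(20,10)*4=40 best=165, r--
l=1 r=4: min(20,11)*3=33 best=165, r--
l=1 r=3: min(20,16)*2=32 best=165, r--
l=1 r=2: min(20,5)*1=5 best=165, r--

max area = 165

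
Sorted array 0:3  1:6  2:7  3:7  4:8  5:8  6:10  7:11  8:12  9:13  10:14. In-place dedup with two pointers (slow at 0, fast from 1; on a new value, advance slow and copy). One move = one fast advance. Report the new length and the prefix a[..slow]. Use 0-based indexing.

(s=0,f=1) a[fast]=6≠a[slow]=3 write a[1]=6 → slow++,fast++
(s=1,f=2) a[fast]=7≠a[slow]=6 write a[2]=7 → slow++,fast++
(s=2,f=3) a[fast]=7=a[slow] dup → fast++
(s=2,f=4) a[fast]=8≠a[slow]=7 write a[3]=8 → slow++,fast++
(s=3,f=5) a[fast]=8=a[slow] dup → fast++
(s=3,f=6) a[fast]=10≠a[slow]=8 write a[4]=10 → slow++,fast++
(s=4,f=7) a[fast]=11≠a[slow]=10 write a[5]=11 → slow++,fast++
(s=5,f=8) a[fast]=12≠a[slow]=11 write a[6]=12 → slow++,fast++
(s=6,f=9) a[fast]=13≠a[slow]=12 write a[7]=13 → slow++,fast++
(s=7,f=10) a[fast]=14≠a[slow]=13 write a[8]=14 → slow++,fast++

length 9; prefix = [3, 6, 7, 8, 10, 11, 12, 13, 14]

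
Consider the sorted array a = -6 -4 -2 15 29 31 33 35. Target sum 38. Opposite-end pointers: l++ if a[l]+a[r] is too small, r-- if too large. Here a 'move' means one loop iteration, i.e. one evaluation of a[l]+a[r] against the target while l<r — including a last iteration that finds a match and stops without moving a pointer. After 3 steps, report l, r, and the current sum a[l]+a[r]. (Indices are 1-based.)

l=4, r=8, sum=50

l=1 r=8: -6+35=29 <38, l++
l=2 r=8: -4+35=31 <38, l++
l=3 r=8: -2+35=33 <38, l++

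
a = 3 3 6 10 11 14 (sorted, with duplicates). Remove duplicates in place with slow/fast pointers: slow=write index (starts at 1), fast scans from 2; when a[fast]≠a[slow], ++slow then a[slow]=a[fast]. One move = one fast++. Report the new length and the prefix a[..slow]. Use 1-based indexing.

slow=1 fast=2: a[fast]=3=a[slow] dup, fast++
slow=1 fast=3: a[fast]=6≠a[slow]=3 write a[2]=6, slow++,fast++
slow=2 fast=4: a[fast]=10≠a[slow]=6 write a[3]=10, slow++,fast++
slow=3 fast=5: a[fast]=11≠a[slow]=10 write a[4]=11, slow++,fast++
slow=4 fast=6: a[fast]=14≠a[slow]=11 write a[5]=14, slow++,fast++

length 5; prefix = [3, 6, 10, 11, 14]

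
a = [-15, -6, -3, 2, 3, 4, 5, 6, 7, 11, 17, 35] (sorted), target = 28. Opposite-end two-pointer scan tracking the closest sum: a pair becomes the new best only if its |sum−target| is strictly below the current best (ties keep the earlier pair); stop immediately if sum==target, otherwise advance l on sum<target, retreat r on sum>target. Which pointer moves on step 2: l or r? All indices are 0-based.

r

[0,11] -15+35=20 d=8 * → l++
[1,11] -6+35=29 d=1 * → r--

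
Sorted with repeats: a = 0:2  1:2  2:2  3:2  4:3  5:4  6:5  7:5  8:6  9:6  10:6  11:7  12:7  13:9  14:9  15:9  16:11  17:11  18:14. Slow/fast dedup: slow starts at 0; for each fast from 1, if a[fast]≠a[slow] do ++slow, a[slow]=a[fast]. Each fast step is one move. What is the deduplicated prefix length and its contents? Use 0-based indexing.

slow=0 fast=1: a[fast]=2=a[slow] dup, fast++
slow=0 fast=2: a[fast]=2=a[slow] dup, fast++
slow=0 fast=3: a[fast]=2=a[slow] dup, fast++
slow=0 fast=4: a[fast]=3≠a[slow]=2 write a[1]=3, slow++,fast++
slow=1 fast=5: a[fast]=4≠a[slow]=3 write a[2]=4, slow++,fast++
slow=2 fast=6: a[fast]=5≠a[slow]=4 write a[3]=5, slow++,fast++
slow=3 fast=7: a[fast]=5=a[slow] dup, fast++
slow=3 fast=8: a[fast]=6≠a[slow]=5 write a[4]=6, slow++,fast++
slow=4 fast=9: a[fast]=6=a[slow] dup, fast++
slow=4 fast=10: a[fast]=6=a[slow] dup, fast++
slow=4 fast=11: a[fast]=7≠a[slow]=6 write a[5]=7, slow++,fast++
slow=5 fast=12: a[fast]=7=a[slow] dup, fast++
slow=5 fast=13: a[fast]=9≠a[slow]=7 write a[6]=9, slow++,fast++
slow=6 fast=14: a[fast]=9=a[slow] dup, fast++
slow=6 fast=15: a[fast]=9=a[slow] dup, fast++
slow=6 fast=16: a[fast]=11≠a[slow]=9 write a[7]=11, slow++,fast++
slow=7 fast=17: a[fast]=11=a[slow] dup, fast++
slow=7 fast=18: a[fast]=14≠a[slow]=11 write a[8]=14, slow++,fast++

length 9; prefix = [2, 3, 4, 5, 6, 7, 9, 11, 14]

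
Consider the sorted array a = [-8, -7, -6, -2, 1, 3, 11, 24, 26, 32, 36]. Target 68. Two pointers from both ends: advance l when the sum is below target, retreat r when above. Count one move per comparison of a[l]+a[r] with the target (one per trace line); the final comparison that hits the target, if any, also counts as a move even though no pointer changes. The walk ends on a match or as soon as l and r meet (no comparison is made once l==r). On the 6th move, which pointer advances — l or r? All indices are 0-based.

l=0 r=10: -8+36=28 <68, l++
l=1 r=10: -7+36=29 <68, l++
l=2 r=10: -6+36=30 <68, l++
l=3 r=10: -2+36=34 <68, l++
l=4 r=10: 1+36=37 <68, l++
l=5 r=10: 3+36=39 <68, l++

l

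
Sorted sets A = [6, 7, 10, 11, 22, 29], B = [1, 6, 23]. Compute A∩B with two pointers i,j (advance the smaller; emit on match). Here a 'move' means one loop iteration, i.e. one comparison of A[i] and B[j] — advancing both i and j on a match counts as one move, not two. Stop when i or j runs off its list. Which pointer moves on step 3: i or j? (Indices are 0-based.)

i

i=0 j=0: 6>1, j++
i=0 j=1: 6==6 emit, i++,j++
i=1 j=2: 7<23, i++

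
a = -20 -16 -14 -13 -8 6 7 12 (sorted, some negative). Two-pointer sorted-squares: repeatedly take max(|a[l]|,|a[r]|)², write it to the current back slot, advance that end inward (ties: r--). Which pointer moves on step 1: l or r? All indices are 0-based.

l=0 r=7: |-20|>|12| out[7]=400, l++

l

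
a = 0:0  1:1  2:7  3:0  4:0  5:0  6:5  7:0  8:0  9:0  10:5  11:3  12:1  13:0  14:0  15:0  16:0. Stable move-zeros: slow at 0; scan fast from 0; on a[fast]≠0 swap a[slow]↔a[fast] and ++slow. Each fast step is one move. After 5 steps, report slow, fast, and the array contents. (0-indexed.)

slow=0 fast=0: a[fast]=0, fast++
slow=0 fast=1: a[fast]=1≠0 swap→a[0]=1, slow++,fast++
slow=1 fast=2: a[fast]=7≠0 swap→a[1]=7, slow++,fast++
slow=2 fast=3: a[fast]=0, fast++
slow=2 fast=4: a[fast]=0, fast++

slow=2, fast=5, a=[1, 7, 0, 0, 0, 0, 5, 0, 0, 0, 5, 3, 1, 0, 0, 0, 0]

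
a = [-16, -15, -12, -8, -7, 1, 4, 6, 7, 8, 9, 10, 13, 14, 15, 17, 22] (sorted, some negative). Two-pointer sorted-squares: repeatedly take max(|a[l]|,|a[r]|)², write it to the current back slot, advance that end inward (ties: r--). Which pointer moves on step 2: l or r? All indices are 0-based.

r

[0,16] |-16|<=|22| out[16]=484 → r--
[0,15] |-16|<=|17| out[15]=289 → r--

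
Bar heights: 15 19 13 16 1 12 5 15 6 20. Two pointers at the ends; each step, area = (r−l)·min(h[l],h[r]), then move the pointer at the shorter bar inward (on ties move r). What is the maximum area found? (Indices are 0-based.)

l=0 r=9: min(15,20)*9=135 best=135 *, l++
l=1 r=9: min(19,20)*8=152 best=152 *, l++
l=2 r=9: min(13,20)*7=91 best=152, l++
l=3 r=9: min(16,20)*6=96 best=152, l++
l=4 r=9: min(1,20)*5=5 best=152, l++
l=5 r=9: min(12,20)*4=48 best=152, l++
l=6 r=9: min(5,20)*3=15 best=152, l++
l=7 r=9: min(15,20)*2=30 best=152, l++
l=8 r=9: min(6,20)*1=6 best=152, l++

max area = 152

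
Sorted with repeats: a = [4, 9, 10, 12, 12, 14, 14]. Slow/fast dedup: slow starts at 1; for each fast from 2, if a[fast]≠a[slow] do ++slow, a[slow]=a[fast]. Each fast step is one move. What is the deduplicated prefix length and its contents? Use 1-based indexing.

length 5; prefix = [4, 9, 10, 12, 14]

(s=1,f=2) a[fast]=9≠a[slow]=4 write a[2]=9 → slow++,fast++
(s=2,f=3) a[fast]=10≠a[slow]=9 write a[3]=10 → slow++,fast++
(s=3,f=4) a[fast]=12≠a[slow]=10 write a[4]=12 → slow++,fast++
(s=4,f=5) a[fast]=12=a[slow] dup → fast++
(s=4,f=6) a[fast]=14≠a[slow]=12 write a[5]=14 → slow++,fast++
(s=5,f=7) a[fast]=14=a[slow] dup → fast++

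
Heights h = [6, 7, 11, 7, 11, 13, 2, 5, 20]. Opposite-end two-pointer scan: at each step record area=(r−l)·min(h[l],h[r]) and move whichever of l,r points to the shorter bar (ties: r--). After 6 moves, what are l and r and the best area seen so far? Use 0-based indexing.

l=0 r=8: min(6,20)*8=48 best=48 *, l++
l=1 r=8: min(7,20)*7=49 best=49 *, l++
l=2 r=8: min(11,20)*6=66 best=66 *, l++
l=3 r=8: min(7,20)*5=35 best=66, l++
l=4 r=8: min(11,20)*4=44 best=66, l++
l=5 r=8: min(13,20)*3=39 best=66, l++

l=6, r=8, best area=66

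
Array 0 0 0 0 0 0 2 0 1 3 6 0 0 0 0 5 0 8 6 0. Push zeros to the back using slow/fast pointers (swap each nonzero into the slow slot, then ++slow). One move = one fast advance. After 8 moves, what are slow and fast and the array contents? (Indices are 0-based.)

slow=0 fast=0: a[fast]=0, fast++
slow=0 fast=1: a[fast]=0, fast++
slow=0 fast=2: a[fast]=0, fast++
slow=0 fast=3: a[fast]=0, fast++
slow=0 fast=4: a[fast]=0, fast++
slow=0 fast=5: a[fast]=0, fast++
slow=0 fast=6: a[fast]=2≠0 swap→a[0]=2, slow++,fast++
slow=1 fast=7: a[fast]=0, fast++

slow=1, fast=8, a=[2, 0, 0, 0, 0, 0, 0, 0, 1, 3, 6, 0, 0, 0, 0, 5, 0, 8, 6, 0]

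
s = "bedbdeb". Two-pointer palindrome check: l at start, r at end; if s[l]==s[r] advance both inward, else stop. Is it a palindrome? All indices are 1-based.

[1,7] 'b'=='b' → l++,r--
[2,6] 'e'=='e' → l++,r--
[3,5] 'd'=='d' → l++,r--

palindrome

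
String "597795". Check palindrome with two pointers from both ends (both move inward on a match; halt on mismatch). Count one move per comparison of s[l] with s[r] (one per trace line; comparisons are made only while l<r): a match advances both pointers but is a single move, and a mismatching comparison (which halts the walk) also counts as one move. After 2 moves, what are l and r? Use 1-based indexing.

l=3, r=4

l=1 r=6: '5'=='5', l++,r--
l=2 r=5: '9'=='9', l++,r--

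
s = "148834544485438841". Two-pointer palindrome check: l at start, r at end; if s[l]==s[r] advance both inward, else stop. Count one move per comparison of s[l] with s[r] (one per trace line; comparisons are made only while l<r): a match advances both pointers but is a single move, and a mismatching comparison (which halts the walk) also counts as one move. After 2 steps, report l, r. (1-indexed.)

[1,18] '1'=='1' → l++,r--
[2,17] '4'=='4' → l++,r--

l=3, r=16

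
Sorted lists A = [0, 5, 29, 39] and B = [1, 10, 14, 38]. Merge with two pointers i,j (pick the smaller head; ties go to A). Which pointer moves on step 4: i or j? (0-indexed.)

j

[i=0,j=0] A[i]=0<=B[j]=1 take 0 → i++
[i=1,j=0] A[i]=5>B[j]=1 take 1 → j++
[i=1,j=1] A[i]=5<=B[j]=10 take 5 → i++
[i=2,j=1] A[i]=29>B[j]=10 take 10 → j++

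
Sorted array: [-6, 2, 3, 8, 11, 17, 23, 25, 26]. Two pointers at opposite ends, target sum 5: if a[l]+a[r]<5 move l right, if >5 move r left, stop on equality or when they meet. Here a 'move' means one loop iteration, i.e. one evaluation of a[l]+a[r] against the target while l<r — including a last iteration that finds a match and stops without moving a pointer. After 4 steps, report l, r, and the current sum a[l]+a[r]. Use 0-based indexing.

l=0, r=4, sum=5

[0,8] -6+26=20 >5 → r--
[0,7] -6+25=19 >5 → r--
[0,6] -6+23=17 >5 → r--
[0,5] -6+17=11 >5 → r--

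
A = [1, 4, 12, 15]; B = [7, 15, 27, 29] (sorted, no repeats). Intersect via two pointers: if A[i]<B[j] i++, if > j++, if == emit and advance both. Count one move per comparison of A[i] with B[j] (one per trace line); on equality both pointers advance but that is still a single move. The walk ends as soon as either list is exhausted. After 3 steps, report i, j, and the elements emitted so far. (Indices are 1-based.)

i=3, j=2, emitted=[]

i=1 j=1: 1<7, i++
i=2 j=1: 4<7, i++
i=3 j=1: 12>7, j++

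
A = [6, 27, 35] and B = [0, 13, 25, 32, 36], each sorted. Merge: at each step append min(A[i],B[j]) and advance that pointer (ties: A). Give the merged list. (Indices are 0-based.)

i=0 j=0: A[i]=6>B[j]=0 take 0, j++
i=0 j=1: A[i]=6<=B[j]=13 take 6, i++
i=1 j=1: A[i]=27>B[j]=13 take 13, j++
i=1 j=2: A[i]=27>B[j]=25 take 25, j++
i=1 j=3: A[i]=27<=B[j]=32 take 27, i++
i=2 j=3: A[i]=35>B[j]=32 take 32, j++
i=2 j=4: A[i]=35<=B[j]=36 take 35, i++
i=3 j=4: A done, take B[j]=36, j++

[0, 6, 13, 25, 27, 32, 35, 36]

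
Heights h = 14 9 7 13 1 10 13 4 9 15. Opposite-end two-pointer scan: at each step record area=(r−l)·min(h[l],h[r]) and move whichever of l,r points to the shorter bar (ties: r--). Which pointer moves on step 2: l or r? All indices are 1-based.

[1,10] min(14,15)*9=126 best=126 * → l++
[2,10] min(9,15)*8=72 best=126 → l++

l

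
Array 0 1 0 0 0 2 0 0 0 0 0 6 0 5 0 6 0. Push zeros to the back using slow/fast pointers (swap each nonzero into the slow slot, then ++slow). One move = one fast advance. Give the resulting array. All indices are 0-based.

(s=0,f=0) a[fast]=0 → fast++
(s=0,f=1) a[fast]=1≠0 swap→a[0]=1 → slow++,fast++
(s=1,f=2) a[fast]=0 → fast++
(s=1,f=3) a[fast]=0 → fast++
(s=1,f=4) a[fast]=0 → fast++
(s=1,f=5) a[fast]=2≠0 swap→a[1]=2 → slow++,fast++
(s=2,f=6) a[fast]=0 → fast++
(s=2,f=7) a[fast]=0 → fast++
(s=2,f=8) a[fast]=0 → fast++
(s=2,f=9) a[fast]=0 → fast++
(s=2,f=10) a[fast]=0 → fast++
(s=2,f=11) a[fast]=6≠0 swap→a[2]=6 → slow++,fast++
(s=3,f=12) a[fast]=0 → fast++
(s=3,f=13) a[fast]=5≠0 swap→a[3]=5 → slow++,fast++
(s=4,f=14) a[fast]=0 → fast++
(s=4,f=15) a[fast]=6≠0 swap→a[4]=6 → slow++,fast++
(s=5,f=16) a[fast]=0 → fast++

[1, 2, 6, 5, 6, 0, 0, 0, 0, 0, 0, 0, 0, 0, 0, 0, 0]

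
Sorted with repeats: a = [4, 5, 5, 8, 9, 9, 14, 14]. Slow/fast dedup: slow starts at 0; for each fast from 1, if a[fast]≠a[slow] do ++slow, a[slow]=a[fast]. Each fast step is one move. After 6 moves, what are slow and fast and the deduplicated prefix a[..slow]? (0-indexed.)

slow=4, fast=7, prefix=[4, 5, 8, 9, 14]

slow=0 fast=1: a[fast]=5≠a[slow]=4 write a[1]=5, slow++,fast++
slow=1 fast=2: a[fast]=5=a[slow] dup, fast++
slow=1 fast=3: a[fast]=8≠a[slow]=5 write a[2]=8, slow++,fast++
slow=2 fast=4: a[fast]=9≠a[slow]=8 write a[3]=9, slow++,fast++
slow=3 fast=5: a[fast]=9=a[slow] dup, fast++
slow=3 fast=6: a[fast]=14≠a[slow]=9 write a[4]=14, slow++,fast++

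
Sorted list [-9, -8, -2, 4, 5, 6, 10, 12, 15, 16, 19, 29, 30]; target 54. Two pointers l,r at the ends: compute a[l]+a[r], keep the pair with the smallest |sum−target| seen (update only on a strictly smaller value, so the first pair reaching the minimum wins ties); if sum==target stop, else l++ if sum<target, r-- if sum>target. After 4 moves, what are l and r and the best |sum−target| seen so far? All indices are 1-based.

l=5, r=13, best |Δ|=20

l=1 r=13: -9+30=21 d=33 *, l++
l=2 r=13: -8+30=22 d=32 *, l++
l=3 r=13: -2+30=28 d=26 *, l++
l=4 r=13: 4+30=34 d=20 *, l++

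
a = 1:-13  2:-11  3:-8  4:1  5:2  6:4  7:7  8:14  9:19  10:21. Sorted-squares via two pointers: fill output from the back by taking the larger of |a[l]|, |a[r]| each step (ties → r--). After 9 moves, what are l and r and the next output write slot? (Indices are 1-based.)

l=1 r=10: |-13|<=|21| out[10]=441, r--
l=1 r=9: |-13|<=|19| out[9]=361, r--
l=1 r=8: |-13|<=|14| out[8]=196, r--
l=1 r=7: |-13|>|7| out[7]=169, l++
l=2 r=7: |-11|>|7| out[6]=121, l++
l=3 r=7: |-8|>|7| out[5]=64, l++
l=4 r=7: |1|<=|7| out[4]=49, r--
l=4 r=6: |1|<=|4| out[3]=16, r--
l=4 r=5: |1|<=|2| out[2]=4, r--

l=4, r=4, next write slot=1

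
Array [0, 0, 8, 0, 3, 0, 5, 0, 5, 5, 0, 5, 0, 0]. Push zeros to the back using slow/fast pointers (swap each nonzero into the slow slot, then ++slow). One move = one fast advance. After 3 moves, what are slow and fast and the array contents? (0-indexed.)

slow=1, fast=3, a=[8, 0, 0, 0, 3, 0, 5, 0, 5, 5, 0, 5, 0, 0]

slow=0 fast=0: a[fast]=0, fast++
slow=0 fast=1: a[fast]=0, fast++
slow=0 fast=2: a[fast]=8≠0 swap→a[0]=8, slow++,fast++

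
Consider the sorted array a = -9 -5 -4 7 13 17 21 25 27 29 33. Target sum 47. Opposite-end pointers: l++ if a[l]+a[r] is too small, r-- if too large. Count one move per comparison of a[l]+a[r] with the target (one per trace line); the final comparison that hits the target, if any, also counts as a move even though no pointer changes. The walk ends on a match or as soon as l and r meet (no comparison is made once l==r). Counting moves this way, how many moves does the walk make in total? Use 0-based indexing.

10 moves

l=0 r=10: -9+33=24 <47, l++
l=1 r=10: -5+33=28 <47, l++
l=2 r=10: -4+33=29 <47, l++
l=3 r=10: 7+33=40 <47, l++
l=4 r=10: 13+33=46 <47, l++
l=5 r=10: 17+33=50 >47, r--
l=5 r=9: 17+29=46 <47, l++
l=6 r=9: 21+29=50 >47, r--
l=6 r=8: 21+27=48 >47, r--
l=6 r=7: 21+25=46 <47, l++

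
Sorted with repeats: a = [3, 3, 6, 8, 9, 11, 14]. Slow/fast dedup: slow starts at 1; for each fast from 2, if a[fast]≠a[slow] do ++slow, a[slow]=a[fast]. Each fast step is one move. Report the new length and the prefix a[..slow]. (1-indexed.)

slow=1 fast=2: a[fast]=3=a[slow] dup, fast++
slow=1 fast=3: a[fast]=6≠a[slow]=3 write a[2]=6, slow++,fast++
slow=2 fast=4: a[fast]=8≠a[slow]=6 write a[3]=8, slow++,fast++
slow=3 fast=5: a[fast]=9≠a[slow]=8 write a[4]=9, slow++,fast++
slow=4 fast=6: a[fast]=11≠a[slow]=9 write a[5]=11, slow++,fast++
slow=5 fast=7: a[fast]=14≠a[slow]=11 write a[6]=14, slow++,fast++

length 6; prefix = [3, 6, 8, 9, 11, 14]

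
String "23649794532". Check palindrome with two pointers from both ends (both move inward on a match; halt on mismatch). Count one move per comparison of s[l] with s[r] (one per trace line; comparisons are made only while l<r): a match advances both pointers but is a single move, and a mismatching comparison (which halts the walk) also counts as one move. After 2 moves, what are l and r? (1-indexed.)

l=3, r=9

[1,11] '2'=='2' → l++,r--
[2,10] '3'=='3' → l++,r--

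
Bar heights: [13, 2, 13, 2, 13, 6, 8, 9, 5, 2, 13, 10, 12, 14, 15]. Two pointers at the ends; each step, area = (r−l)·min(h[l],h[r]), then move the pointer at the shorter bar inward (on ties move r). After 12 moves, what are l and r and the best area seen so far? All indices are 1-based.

l=13, r=15, best area=182

[1,15] min(13,15)*14=182 best=182 * → l++
[2,15] min(2,15)*13=26 best=182 → l++
[3,15] min(13,15)*12=156 best=182 → l++
[4,15] min(2,15)*11=22 best=182 → l++
[5,15] min(13,15)*10=130 best=182 → l++
[6,15] min(6,15)*9=54 best=182 → l++
[7,15] min(8,15)*8=64 best=182 → l++
[8,15] min(9,15)*7=63 best=182 → l++
[9,15] min(5,15)*6=30 best=182 → l++
[10,15] min(2,15)*5=10 best=182 → l++
[11,15] min(13,15)*4=52 best=182 → l++
[12,15] min(10,15)*3=30 best=182 → l++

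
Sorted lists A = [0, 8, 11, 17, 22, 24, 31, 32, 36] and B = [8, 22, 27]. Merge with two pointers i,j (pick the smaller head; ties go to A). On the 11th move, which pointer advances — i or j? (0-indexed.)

i

i=0 j=0: A[i]=0<=B[j]=8 take 0, i++
i=1 j=0: A[i]=8<=B[j]=8 take 8, i++
i=2 j=0: A[i]=11>B[j]=8 take 8, j++
i=2 j=1: A[i]=11<=B[j]=22 take 11, i++
i=3 j=1: A[i]=17<=B[j]=22 take 17, i++
i=4 j=1: A[i]=22<=B[j]=22 take 22, i++
i=5 j=1: A[i]=24>B[j]=22 take 22, j++
i=5 j=2: A[i]=24<=B[j]=27 take 24, i++
i=6 j=2: A[i]=31>B[j]=27 take 27, j++
i=6 j=3: B done, take A[i]=31, i++
i=7 j=3: B done, take A[i]=32, i++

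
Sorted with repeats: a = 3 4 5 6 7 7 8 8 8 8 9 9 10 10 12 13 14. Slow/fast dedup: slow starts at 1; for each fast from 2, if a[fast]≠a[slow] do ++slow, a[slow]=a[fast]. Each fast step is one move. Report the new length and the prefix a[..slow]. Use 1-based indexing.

length 11; prefix = [3, 4, 5, 6, 7, 8, 9, 10, 12, 13, 14]

slow=1 fast=2: a[fast]=4≠a[slow]=3 write a[2]=4, slow++,fast++
slow=2 fast=3: a[fast]=5≠a[slow]=4 write a[3]=5, slow++,fast++
slow=3 fast=4: a[fast]=6≠a[slow]=5 write a[4]=6, slow++,fast++
slow=4 fast=5: a[fast]=7≠a[slow]=6 write a[5]=7, slow++,fast++
slow=5 fast=6: a[fast]=7=a[slow] dup, fast++
slow=5 fast=7: a[fast]=8≠a[slow]=7 write a[6]=8, slow++,fast++
slow=6 fast=8: a[fast]=8=a[slow] dup, fast++
slow=6 fast=9: a[fast]=8=a[slow] dup, fast++
slow=6 fast=10: a[fast]=8=a[slow] dup, fast++
slow=6 fast=11: a[fast]=9≠a[slow]=8 write a[7]=9, slow++,fast++
slow=7 fast=12: a[fast]=9=a[slow] dup, fast++
slow=7 fast=13: a[fast]=10≠a[slow]=9 write a[8]=10, slow++,fast++
slow=8 fast=14: a[fast]=10=a[slow] dup, fast++
slow=8 fast=15: a[fast]=12≠a[slow]=10 write a[9]=12, slow++,fast++
slow=9 fast=16: a[fast]=13≠a[slow]=12 write a[10]=13, slow++,fast++
slow=10 fast=17: a[fast]=14≠a[slow]=13 write a[11]=14, slow++,fast++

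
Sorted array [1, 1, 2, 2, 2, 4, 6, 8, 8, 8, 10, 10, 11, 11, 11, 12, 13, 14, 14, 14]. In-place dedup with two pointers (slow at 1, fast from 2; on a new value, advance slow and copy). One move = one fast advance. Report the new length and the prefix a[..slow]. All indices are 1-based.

(s=1,f=2) a[fast]=1=a[slow] dup → fast++
(s=1,f=3) a[fast]=2≠a[slow]=1 write a[2]=2 → slow++,fast++
(s=2,f=4) a[fast]=2=a[slow] dup → fast++
(s=2,f=5) a[fast]=2=a[slow] dup → fast++
(s=2,f=6) a[fast]=4≠a[slow]=2 write a[3]=4 → slow++,fast++
(s=3,f=7) a[fast]=6≠a[slow]=4 write a[4]=6 → slow++,fast++
(s=4,f=8) a[fast]=8≠a[slow]=6 write a[5]=8 → slow++,fast++
(s=5,f=9) a[fast]=8=a[slow] dup → fast++
(s=5,f=10) a[fast]=8=a[slow] dup → fast++
(s=5,f=11) a[fast]=10≠a[slow]=8 write a[6]=10 → slow++,fast++
(s=6,f=12) a[fast]=10=a[slow] dup → fast++
(s=6,f=13) a[fast]=11≠a[slow]=10 write a[7]=11 → slow++,fast++
(s=7,f=14) a[fast]=11=a[slow] dup → fast++
(s=7,f=15) a[fast]=11=a[slow] dup → fast++
(s=7,f=16) a[fast]=12≠a[slow]=11 write a[8]=12 → slow++,fast++
(s=8,f=17) a[fast]=13≠a[slow]=12 write a[9]=13 → slow++,fast++
(s=9,f=18) a[fast]=14≠a[slow]=13 write a[10]=14 → slow++,fast++
(s=10,f=19) a[fast]=14=a[slow] dup → fast++
(s=10,f=20) a[fast]=14=a[slow] dup → fast++

length 10; prefix = [1, 2, 4, 6, 8, 10, 11, 12, 13, 14]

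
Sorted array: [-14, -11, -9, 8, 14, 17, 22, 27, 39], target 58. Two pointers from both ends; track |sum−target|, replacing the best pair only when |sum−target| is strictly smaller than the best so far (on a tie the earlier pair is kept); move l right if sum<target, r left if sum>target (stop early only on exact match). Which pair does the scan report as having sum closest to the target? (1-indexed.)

l=1 r=9: -14+39=25 d=33 *, l++
l=2 r=9: -11+39=28 d=30 *, l++
l=3 r=9: -9+39=30 d=28 *, l++
l=4 r=9: 8+39=47 d=11 *, l++
l=5 r=9: 14+39=53 d=5 *, l++
l=6 r=9: 17+39=56 d=2 *, l++
l=7 r=9: 22+39=61 d=3, r--
l=7 r=8: 22+27=49 d=9, l++

pair (17, 39) with sum 56 (|Δ|=2)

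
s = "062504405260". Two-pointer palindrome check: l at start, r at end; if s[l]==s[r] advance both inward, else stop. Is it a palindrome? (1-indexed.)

palindrome

[1,12] '0'=='0' → l++,r--
[2,11] '6'=='6' → l++,r--
[3,10] '2'=='2' → l++,r--
[4,9] '5'=='5' → l++,r--
[5,8] '0'=='0' → l++,r--
[6,7] '4'=='4' → l++,r--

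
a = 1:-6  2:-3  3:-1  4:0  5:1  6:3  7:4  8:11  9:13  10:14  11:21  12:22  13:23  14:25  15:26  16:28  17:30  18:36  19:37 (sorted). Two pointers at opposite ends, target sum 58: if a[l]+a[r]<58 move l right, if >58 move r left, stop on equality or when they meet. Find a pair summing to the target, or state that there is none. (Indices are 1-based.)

(21, 37)

l=1 r=19: -6+37=31 <58, l++
l=2 r=19: -3+37=34 <58, l++
l=3 r=19: -1+37=36 <58, l++
l=4 r=19: 0+37=37 <58, l++
l=5 r=19: 1+37=38 <58, l++
l=6 r=19: 3+37=40 <58, l++
l=7 r=19: 4+37=41 <58, l++
l=8 r=19: 11+37=48 <58, l++
l=9 r=19: 13+37=50 <58, l++
l=10 r=19: 14+37=51 <58, l++
l=11 r=19: 21+37=58, found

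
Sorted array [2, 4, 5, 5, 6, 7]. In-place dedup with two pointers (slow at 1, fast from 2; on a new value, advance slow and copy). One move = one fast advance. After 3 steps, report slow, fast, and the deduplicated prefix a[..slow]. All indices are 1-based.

slow=1 fast=2: a[fast]=4≠a[slow]=2 write a[2]=4, slow++,fast++
slow=2 fast=3: a[fast]=5≠a[slow]=4 write a[3]=5, slow++,fast++
slow=3 fast=4: a[fast]=5=a[slow] dup, fast++

slow=3, fast=5, prefix=[2, 4, 5]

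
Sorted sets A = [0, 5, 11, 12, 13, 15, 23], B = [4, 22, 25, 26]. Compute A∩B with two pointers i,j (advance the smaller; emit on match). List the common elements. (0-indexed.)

intersection = []

[i=0,j=0] 0<4 → i++
[i=1,j=0] 5>4 → j++
[i=1,j=1] 5<22 → i++
[i=2,j=1] 11<22 → i++
[i=3,j=1] 12<22 → i++
[i=4,j=1] 13<22 → i++
[i=5,j=1] 15<22 → i++
[i=6,j=1] 23>22 → j++
[i=6,j=2] 23<25 → i++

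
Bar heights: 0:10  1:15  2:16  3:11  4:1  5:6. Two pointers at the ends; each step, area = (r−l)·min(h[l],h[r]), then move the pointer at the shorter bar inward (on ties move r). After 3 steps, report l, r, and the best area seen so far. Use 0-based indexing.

l=1, r=3, best area=30

l=0 r=5: min(10,6)*5=30 best=30 *, r--
l=0 r=4: min(10,1)*4=4 best=30, r--
l=0 r=3: min(10,11)*3=30 best=30, l++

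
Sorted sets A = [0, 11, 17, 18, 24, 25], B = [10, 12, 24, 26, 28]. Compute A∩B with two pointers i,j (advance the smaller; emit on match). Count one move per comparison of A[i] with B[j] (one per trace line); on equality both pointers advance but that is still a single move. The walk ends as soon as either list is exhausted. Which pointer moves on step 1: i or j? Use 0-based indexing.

i

i=0 j=0: 0<10, i++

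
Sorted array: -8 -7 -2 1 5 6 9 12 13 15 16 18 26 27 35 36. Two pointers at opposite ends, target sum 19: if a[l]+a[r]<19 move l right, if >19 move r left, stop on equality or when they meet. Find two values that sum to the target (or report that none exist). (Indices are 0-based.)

(-8, 27)

l=0 r=15: -8+36=28 >19, r--
l=0 r=14: -8+35=27 >19, r--
l=0 r=13: -8+27=19, found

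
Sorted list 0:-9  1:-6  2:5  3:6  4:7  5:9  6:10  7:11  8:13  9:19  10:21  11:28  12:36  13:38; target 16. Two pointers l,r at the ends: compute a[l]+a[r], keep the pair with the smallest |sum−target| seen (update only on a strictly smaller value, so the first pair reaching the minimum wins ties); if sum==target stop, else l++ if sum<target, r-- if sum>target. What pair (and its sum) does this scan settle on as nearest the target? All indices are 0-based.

pair (5, 11) with sum 16 (|Δ|=0)

l=0 r=13: -9+38=29 d=13 *, r--
l=0 r=12: -9+36=27 d=11 *, r--
l=0 r=11: -9+28=19 d=3 *, r--
l=0 r=10: -9+21=12 d=4, l++
l=1 r=10: -6+21=15 d=1 *, l++
l=2 r=10: 5+21=26 d=10, r--
l=2 r=9: 5+19=24 d=8, r--
l=2 r=8: 5+13=18 d=2, r--
l=2 r=7: 5+11=16 d=0 *, stop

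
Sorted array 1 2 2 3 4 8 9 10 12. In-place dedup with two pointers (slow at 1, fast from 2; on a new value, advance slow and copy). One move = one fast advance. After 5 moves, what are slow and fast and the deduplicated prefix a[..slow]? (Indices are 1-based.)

slow=5, fast=7, prefix=[1, 2, 3, 4, 8]

slow=1 fast=2: a[fast]=2≠a[slow]=1 write a[2]=2, slow++,fast++
slow=2 fast=3: a[fast]=2=a[slow] dup, fast++
slow=2 fast=4: a[fast]=3≠a[slow]=2 write a[3]=3, slow++,fast++
slow=3 fast=5: a[fast]=4≠a[slow]=3 write a[4]=4, slow++,fast++
slow=4 fast=6: a[fast]=8≠a[slow]=4 write a[5]=8, slow++,fast++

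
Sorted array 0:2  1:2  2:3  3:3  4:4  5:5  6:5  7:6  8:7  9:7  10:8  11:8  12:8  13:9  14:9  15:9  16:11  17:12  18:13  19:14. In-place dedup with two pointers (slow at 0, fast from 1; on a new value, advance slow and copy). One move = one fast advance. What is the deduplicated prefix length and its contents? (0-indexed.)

slow=0 fast=1: a[fast]=2=a[slow] dup, fast++
slow=0 fast=2: a[fast]=3≠a[slow]=2 write a[1]=3, slow++,fast++
slow=1 fast=3: a[fast]=3=a[slow] dup, fast++
slow=1 fast=4: a[fast]=4≠a[slow]=3 write a[2]=4, slow++,fast++
slow=2 fast=5: a[fast]=5≠a[slow]=4 write a[3]=5, slow++,fast++
slow=3 fast=6: a[fast]=5=a[slow] dup, fast++
slow=3 fast=7: a[fast]=6≠a[slow]=5 write a[4]=6, slow++,fast++
slow=4 fast=8: a[fast]=7≠a[slow]=6 write a[5]=7, slow++,fast++
slow=5 fast=9: a[fast]=7=a[slow] dup, fast++
slow=5 fast=10: a[fast]=8≠a[slow]=7 write a[6]=8, slow++,fast++
slow=6 fast=11: a[fast]=8=a[slow] dup, fast++
slow=6 fast=12: a[fast]=8=a[slow] dup, fast++
slow=6 fast=13: a[fast]=9≠a[slow]=8 write a[7]=9, slow++,fast++
slow=7 fast=14: a[fast]=9=a[slow] dup, fast++
slow=7 fast=15: a[fast]=9=a[slow] dup, fast++
slow=7 fast=16: a[fast]=11≠a[slow]=9 write a[8]=11, slow++,fast++
slow=8 fast=17: a[fast]=12≠a[slow]=11 write a[9]=12, slow++,fast++
slow=9 fast=18: a[fast]=13≠a[slow]=12 write a[10]=13, slow++,fast++
slow=10 fast=19: a[fast]=14≠a[slow]=13 write a[11]=14, slow++,fast++

length 12; prefix = [2, 3, 4, 5, 6, 7, 8, 9, 11, 12, 13, 14]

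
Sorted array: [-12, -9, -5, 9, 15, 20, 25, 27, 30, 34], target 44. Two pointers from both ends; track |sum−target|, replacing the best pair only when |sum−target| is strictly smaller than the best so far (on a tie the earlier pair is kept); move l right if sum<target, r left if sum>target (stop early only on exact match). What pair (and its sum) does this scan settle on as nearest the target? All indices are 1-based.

pair (9, 34) with sum 43 (|Δ|=1)

[1,10] -12+34=22 d=22 * → l++
[2,10] -9+34=25 d=19 * → l++
[3,10] -5+34=29 d=15 * → l++
[4,10] 9+34=43 d=1 * → l++
[5,10] 15+34=49 d=5 → r--
[5,9] 15+30=45 d=1 → r--
[5,8] 15+27=42 d=2 → l++
[6,8] 20+27=47 d=3 → r--
[6,7] 20+25=45 d=1 → r--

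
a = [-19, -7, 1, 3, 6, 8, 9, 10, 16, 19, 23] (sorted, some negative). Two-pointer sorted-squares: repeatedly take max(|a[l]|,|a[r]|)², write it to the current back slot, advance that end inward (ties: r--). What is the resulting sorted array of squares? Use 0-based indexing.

[1, 9, 36, 49, 64, 81, 100, 256, 361, 361, 529]

[0,10] |-19|<=|23| out[10]=529 → r--
[0,9] |-19|<=|19| out[9]=361 → r--
[0,8] |-19|>|16| out[8]=361 → l++
[1,8] |-7|<=|16| out[7]=256 → r--
[1,7] |-7|<=|10| out[6]=100 → r--
[1,6] |-7|<=|9| out[5]=81 → r--
[1,5] |-7|<=|8| out[4]=64 → r--
[1,4] |-7|>|6| out[3]=49 → l++
[2,4] |1|<=|6| out[2]=36 → r--
[2,3] |1|<=|3| out[1]=9 → r--
[2,2] |1|<=|1| out[0]=1 → r--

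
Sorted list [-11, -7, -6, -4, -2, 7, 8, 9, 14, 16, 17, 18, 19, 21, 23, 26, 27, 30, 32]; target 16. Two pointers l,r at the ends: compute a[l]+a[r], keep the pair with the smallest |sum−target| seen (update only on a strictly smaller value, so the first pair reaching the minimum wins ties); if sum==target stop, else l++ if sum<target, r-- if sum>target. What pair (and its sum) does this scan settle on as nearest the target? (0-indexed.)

pair (-11, 27) with sum 16 (|Δ|=0)

l=0 r=18: -11+32=21 d=5 *, r--
l=0 r=17: -11+30=19 d=3 *, r--
l=0 r=16: -11+27=16 d=0 *, stop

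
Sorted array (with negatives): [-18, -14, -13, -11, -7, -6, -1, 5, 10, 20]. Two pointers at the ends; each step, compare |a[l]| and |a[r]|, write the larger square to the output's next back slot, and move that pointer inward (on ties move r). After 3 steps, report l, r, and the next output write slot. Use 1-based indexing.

l=1 r=10: |-18|<=|20| out[10]=400, r--
l=1 r=9: |-18|>|10| out[9]=324, l++
l=2 r=9: |-14|>|10| out[8]=196, l++

l=3, r=9, next write slot=7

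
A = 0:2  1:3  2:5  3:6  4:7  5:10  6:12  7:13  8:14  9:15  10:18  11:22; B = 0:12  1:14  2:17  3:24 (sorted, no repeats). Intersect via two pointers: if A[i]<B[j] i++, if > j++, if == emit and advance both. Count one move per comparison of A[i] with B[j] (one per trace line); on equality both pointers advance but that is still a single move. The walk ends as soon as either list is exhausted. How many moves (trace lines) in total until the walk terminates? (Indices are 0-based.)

13 moves

[i=0,j=0] 2<12 → i++
[i=1,j=0] 3<12 → i++
[i=2,j=0] 5<12 → i++
[i=3,j=0] 6<12 → i++
[i=4,j=0] 7<12 → i++
[i=5,j=0] 10<12 → i++
[i=6,j=0] 12==12 emit → i++,j++
[i=7,j=1] 13<14 → i++
[i=8,j=1] 14==14 emit → i++,j++
[i=9,j=2] 15<17 → i++
[i=10,j=2] 18>17 → j++
[i=10,j=3] 18<24 → i++
[i=11,j=3] 22<24 → i++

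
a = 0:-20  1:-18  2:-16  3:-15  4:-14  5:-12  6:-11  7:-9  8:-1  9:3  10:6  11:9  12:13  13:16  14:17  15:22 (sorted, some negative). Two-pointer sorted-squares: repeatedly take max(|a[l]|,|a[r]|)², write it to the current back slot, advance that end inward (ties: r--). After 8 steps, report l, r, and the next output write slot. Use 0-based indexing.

l=5, r=12, next write slot=7

[0,15] |-20|<=|22| out[15]=484 → r--
[0,14] |-20|>|17| out[14]=400 → l++
[1,14] |-18|>|17| out[13]=324 → l++
[2,14] |-16|<=|17| out[12]=289 → r--
[2,13] |-16|<=|16| out[11]=256 → r--
[2,12] |-16|>|13| out[10]=256 → l++
[3,12] |-15|>|13| out[9]=225 → l++
[4,12] |-14|>|13| out[8]=196 → l++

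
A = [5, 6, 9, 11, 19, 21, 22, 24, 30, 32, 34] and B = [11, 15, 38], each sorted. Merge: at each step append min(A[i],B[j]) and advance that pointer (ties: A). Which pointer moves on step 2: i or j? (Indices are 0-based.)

i

[i=0,j=0] A[i]=5<=B[j]=11 take 5 → i++
[i=1,j=0] A[i]=6<=B[j]=11 take 6 → i++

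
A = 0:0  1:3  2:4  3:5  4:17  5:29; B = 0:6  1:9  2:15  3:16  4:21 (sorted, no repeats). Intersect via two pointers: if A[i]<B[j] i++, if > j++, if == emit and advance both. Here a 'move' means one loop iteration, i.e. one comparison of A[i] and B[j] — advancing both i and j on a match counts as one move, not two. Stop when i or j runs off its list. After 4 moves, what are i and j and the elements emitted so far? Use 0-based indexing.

i=0 j=0: 0<6, i++
i=1 j=0: 3<6, i++
i=2 j=0: 4<6, i++
i=3 j=0: 5<6, i++

i=4, j=0, emitted=[]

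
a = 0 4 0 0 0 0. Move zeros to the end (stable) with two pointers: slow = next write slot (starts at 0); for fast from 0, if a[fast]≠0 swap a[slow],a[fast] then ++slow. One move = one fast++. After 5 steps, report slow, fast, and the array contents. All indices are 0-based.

(s=0,f=0) a[fast]=0 → fast++
(s=0,f=1) a[fast]=4≠0 swap→a[0]=4 → slow++,fast++
(s=1,f=2) a[fast]=0 → fast++
(s=1,f=3) a[fast]=0 → fast++
(s=1,f=4) a[fast]=0 → fast++

slow=1, fast=5, a=[4, 0, 0, 0, 0, 0]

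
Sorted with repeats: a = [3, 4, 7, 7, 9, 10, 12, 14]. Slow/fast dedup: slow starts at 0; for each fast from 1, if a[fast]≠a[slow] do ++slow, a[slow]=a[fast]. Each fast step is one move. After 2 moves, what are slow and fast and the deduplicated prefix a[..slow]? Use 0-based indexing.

slow=0 fast=1: a[fast]=4≠a[slow]=3 write a[1]=4, slow++,fast++
slow=1 fast=2: a[fast]=7≠a[slow]=4 write a[2]=7, slow++,fast++

slow=2, fast=3, prefix=[3, 4, 7]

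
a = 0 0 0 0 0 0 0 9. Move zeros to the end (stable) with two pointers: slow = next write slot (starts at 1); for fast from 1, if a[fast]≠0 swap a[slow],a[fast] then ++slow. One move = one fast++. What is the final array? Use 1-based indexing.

(s=1,f=1) a[fast]=0 → fast++
(s=1,f=2) a[fast]=0 → fast++
(s=1,f=3) a[fast]=0 → fast++
(s=1,f=4) a[fast]=0 → fast++
(s=1,f=5) a[fast]=0 → fast++
(s=1,f=6) a[fast]=0 → fast++
(s=1,f=7) a[fast]=0 → fast++
(s=1,f=8) a[fast]=9≠0 swap→a[1]=9 → slow++,fast++

[9, 0, 0, 0, 0, 0, 0, 0]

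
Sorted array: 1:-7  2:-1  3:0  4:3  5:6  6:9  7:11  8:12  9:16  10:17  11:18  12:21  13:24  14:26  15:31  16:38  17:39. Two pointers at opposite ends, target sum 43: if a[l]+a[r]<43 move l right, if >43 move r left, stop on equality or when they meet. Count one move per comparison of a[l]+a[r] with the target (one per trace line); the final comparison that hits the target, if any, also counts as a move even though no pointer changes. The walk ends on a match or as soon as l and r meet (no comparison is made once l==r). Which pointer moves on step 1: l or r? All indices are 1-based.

[1,17] -7+39=32 <43 → l++

l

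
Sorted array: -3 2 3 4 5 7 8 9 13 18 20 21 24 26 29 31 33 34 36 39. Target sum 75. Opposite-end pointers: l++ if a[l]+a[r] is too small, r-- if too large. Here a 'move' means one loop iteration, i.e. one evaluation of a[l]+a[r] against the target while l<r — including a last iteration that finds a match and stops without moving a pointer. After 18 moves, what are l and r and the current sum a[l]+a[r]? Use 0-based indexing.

[0,19] -3+39=36 <75 → l++
[1,19] 2+39=41 <75 → l++
[2,19] 3+39=42 <75 → l++
[3,19] 4+39=43 <75 → l++
[4,19] 5+39=44 <75 → l++
[5,19] 7+39=46 <75 → l++
[6,19] 8+39=47 <75 → l++
[7,19] 9+39=48 <75 → l++
[8,19] 13+39=52 <75 → l++
[9,19] 18+39=57 <75 → l++
[10,19] 20+39=59 <75 → l++
[11,19] 21+39=60 <75 → l++
[12,19] 24+39=63 <75 → l++
[13,19] 26+39=65 <75 → l++
[14,19] 29+39=68 <75 → l++
[15,19] 31+39=70 <75 → l++
[16,19] 33+39=72 <75 → l++
[17,19] 34+39=73 <75 → l++

l=18, r=19, sum=75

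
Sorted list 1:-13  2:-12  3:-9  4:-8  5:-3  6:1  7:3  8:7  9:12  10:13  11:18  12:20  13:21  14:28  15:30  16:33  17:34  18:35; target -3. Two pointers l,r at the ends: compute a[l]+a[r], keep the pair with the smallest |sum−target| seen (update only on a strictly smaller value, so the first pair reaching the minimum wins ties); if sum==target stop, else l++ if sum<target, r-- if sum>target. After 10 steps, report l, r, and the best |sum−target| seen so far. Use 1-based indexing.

l=1, r=8, best |Δ|=2

l=1 r=18: -13+35=22 d=25 *, r--
l=1 r=17: -13+34=21 d=24 *, r--
l=1 r=16: -13+33=20 d=23 *, r--
l=1 r=15: -13+30=17 d=20 *, r--
l=1 r=14: -13+28=15 d=18 *, r--
l=1 r=13: -13+21=8 d=11 *, r--
l=1 r=12: -13+20=7 d=10 *, r--
l=1 r=11: -13+18=5 d=8 *, r--
l=1 r=10: -13+13=0 d=3 *, r--
l=1 r=9: -13+12=-1 d=2 *, r--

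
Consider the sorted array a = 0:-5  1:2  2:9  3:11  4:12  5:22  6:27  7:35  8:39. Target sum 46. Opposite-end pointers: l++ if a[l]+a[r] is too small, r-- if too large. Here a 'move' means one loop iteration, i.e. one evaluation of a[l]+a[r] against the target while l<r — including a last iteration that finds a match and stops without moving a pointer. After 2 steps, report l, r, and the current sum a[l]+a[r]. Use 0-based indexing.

l=2, r=8, sum=48

l=0 r=8: -5+39=34 <46, l++
l=1 r=8: 2+39=41 <46, l++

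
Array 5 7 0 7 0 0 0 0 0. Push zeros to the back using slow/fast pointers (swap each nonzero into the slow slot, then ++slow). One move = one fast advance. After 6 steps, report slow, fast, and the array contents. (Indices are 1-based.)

(s=1,f=1) a[fast]=5≠0 swap→a[1]=5 → slow++,fast++
(s=2,f=2) a[fast]=7≠0 swap→a[2]=7 → slow++,fast++
(s=3,f=3) a[fast]=0 → fast++
(s=3,f=4) a[fast]=7≠0 swap→a[3]=7 → slow++,fast++
(s=4,f=5) a[fast]=0 → fast++
(s=4,f=6) a[fast]=0 → fast++

slow=4, fast=7, a=[5, 7, 7, 0, 0, 0, 0, 0, 0]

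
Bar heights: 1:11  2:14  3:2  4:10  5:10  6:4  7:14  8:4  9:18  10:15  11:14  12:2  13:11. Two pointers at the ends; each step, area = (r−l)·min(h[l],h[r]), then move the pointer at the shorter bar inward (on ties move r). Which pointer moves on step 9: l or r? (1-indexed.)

[1,13] min(11,11)*12=132 best=132 * → r--
[1,12] min(11,2)*11=22 best=132 → r--
[1,11] min(11,14)*10=110 best=132 → l++
[2,11] min(14,14)*9=126 best=132 → r--
[2,10] min(14,15)*8=112 best=132 → l++
[3,10] min(2,15)*7=14 best=132 → l++
[4,10] min(10,15)*6=60 best=132 → l++
[5,10] min(10,15)*5=50 best=132 → l++
[6,10] min(4,15)*4=16 best=132 → l++

l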